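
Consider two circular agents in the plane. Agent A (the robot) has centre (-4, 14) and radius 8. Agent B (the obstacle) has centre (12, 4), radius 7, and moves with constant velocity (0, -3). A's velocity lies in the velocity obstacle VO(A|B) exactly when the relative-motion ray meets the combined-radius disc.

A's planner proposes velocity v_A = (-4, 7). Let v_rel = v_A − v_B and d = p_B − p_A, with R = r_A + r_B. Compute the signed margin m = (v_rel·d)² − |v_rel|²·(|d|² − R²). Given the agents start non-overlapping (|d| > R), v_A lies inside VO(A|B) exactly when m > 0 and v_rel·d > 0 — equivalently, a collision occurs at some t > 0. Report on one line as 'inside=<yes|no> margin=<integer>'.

d = (16, -10),  |d|² = 356;  R = 8+7 = 15,  c = 356−15² = 131
v_rel = (-4, 10),  |v_rel|² = 116;  v_rel·d = (-4)·(16) + (10)·(-10) = -164
116·t² + 328·t + 131 = 0  ⇒  m = (-164)² − 116·131 = 11700
m = 11700 > 0,  v_rel·d = -164 < 0  ⇒  outside

inside=no margin=11700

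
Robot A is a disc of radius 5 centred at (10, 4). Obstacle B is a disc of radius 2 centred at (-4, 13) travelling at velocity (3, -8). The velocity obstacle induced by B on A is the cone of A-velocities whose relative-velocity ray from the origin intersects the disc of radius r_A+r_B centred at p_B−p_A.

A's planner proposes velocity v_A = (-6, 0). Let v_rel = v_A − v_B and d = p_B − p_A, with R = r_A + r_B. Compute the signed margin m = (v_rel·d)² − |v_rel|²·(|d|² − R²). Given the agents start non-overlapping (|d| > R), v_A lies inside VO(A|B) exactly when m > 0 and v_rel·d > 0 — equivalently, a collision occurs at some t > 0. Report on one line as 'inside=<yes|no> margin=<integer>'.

d = (-14, 9),  |d|² = 277;  R = 5+2 = 7,  c = 277−7² = 228
v_rel = (-9, 8),  |v_rel|² = 145;  v_rel·d = (-9)·(-14) + (8)·(9) = 198
145·t² − 396·t + 228 = 0  ⇒  m = 198² − 145·228 = 6144
m = 6144 > 0,  v_rel·d = 198 > 0  ⇒  inside

inside=yes margin=6144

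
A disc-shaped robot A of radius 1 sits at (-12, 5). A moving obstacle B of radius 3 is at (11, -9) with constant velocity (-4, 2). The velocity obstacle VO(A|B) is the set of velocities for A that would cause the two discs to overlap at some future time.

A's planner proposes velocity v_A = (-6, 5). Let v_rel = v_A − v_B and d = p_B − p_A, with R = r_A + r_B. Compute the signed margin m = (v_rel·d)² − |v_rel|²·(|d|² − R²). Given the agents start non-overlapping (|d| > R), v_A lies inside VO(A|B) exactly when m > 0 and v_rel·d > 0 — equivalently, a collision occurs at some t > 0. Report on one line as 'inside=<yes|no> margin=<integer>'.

d = (23, -14),  |d|² = 725;  R = 1+3 = 4,  c = 725−4² = 709
v_rel = (-2, 3),  |v_rel|² = 13;  v_rel·d = (-2)·(23) + (3)·(-14) = -88
13·t² + 176·t + 709 = 0  ⇒  m = (-88)² − 13·709 = -1473
m = -1473 < 0,  v_rel·d = -88 < 0  ⇒  outside

inside=no margin=-1473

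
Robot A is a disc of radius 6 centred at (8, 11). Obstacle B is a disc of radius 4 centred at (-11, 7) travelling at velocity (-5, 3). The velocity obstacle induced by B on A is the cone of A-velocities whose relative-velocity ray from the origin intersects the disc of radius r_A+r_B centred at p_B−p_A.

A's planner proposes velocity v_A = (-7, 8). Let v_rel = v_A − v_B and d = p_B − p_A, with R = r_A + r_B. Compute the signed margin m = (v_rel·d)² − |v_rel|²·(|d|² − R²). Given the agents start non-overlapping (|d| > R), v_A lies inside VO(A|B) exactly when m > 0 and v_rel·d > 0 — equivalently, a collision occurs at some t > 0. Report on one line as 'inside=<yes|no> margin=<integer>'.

d = (-19, -4),  |d|² = 377;  R = 6+4 = 10,  c = 377−10² = 277
v_rel = (-2, 5),  |v_rel|² = 29;  v_rel·d = (-2)·(-19) + (5)·(-4) = 18
29·t² − 36·t + 277 = 0  ⇒  m = 18² − 29·277 = -7709
m = -7709 < 0,  v_rel·d = 18 > 0  ⇒  outside

inside=no margin=-7709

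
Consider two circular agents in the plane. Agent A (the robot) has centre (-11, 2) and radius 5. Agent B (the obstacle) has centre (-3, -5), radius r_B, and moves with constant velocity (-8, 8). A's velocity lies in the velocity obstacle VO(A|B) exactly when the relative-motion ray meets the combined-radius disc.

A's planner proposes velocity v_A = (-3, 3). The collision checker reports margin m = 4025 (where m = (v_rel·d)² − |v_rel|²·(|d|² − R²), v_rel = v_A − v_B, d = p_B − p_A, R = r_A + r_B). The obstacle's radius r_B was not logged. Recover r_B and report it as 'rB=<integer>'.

m = 4025
d = (8, -7);  v_rel = (5, -5),  |v_rel|² = 50
v_rel×d = (5)·(-7) − (-5)·(8) = 5
since m = R²·50 − 5²:  R² = (25 + 4025) / 50 = 81
R = √81 = 9  ⇒  r_B = 9 − 5 = 4

rB=4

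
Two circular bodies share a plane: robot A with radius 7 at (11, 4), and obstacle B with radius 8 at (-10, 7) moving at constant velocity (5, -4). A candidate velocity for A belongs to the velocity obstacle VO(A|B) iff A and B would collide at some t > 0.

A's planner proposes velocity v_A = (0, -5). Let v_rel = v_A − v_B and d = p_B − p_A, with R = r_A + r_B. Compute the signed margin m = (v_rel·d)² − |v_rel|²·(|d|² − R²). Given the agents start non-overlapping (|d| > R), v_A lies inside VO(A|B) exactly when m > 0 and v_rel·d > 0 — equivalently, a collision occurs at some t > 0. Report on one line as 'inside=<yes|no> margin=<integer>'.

d = (-21, 3),  |d|² = 450;  R = 7+8 = 15,  c = 450−15² = 225
v_rel = (-5, -1),  |v_rel|² = 26;  v_rel·d = (-5)·(-21) + (-1)·(3) = 102
26·t² − 204·t + 225 = 0  ⇒  m = 102² − 26·225 = 4554
m = 4554 > 0,  v_rel·d = 102 > 0  ⇒  inside

inside=yes margin=4554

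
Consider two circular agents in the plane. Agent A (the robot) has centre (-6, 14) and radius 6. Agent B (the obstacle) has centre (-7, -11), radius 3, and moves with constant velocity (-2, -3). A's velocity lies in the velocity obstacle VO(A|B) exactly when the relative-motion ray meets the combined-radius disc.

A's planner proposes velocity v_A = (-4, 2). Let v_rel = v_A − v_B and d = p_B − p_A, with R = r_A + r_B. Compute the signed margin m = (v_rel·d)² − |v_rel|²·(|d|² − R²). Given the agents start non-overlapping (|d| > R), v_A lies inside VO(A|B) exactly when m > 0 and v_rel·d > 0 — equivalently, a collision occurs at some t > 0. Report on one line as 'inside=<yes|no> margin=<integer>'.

d = (-1, -25),  |d|² = 626;  R = 6+3 = 9,  c = 626−9² = 545
v_rel = (-2, 5),  |v_rel|² = 29;  v_rel·d = (-2)·(-1) + (5)·(-25) = -123
29·t² + 246·t + 545 = 0  ⇒  m = (-123)² − 29·545 = -676
m = -676 < 0,  v_rel·d = -123 < 0  ⇒  outside

inside=no margin=-676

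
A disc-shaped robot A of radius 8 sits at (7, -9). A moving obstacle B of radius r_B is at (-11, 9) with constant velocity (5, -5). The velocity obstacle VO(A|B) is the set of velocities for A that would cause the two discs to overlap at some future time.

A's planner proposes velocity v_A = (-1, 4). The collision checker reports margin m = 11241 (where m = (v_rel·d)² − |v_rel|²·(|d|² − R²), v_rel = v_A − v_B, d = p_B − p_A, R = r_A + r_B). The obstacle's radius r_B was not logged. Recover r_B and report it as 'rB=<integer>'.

m = 11241
d = (-18, 18);  v_rel = (-6, 9),  |v_rel|² = 117
v_rel×d = (-6)·(18) − (9)·(-18) = 54
since m = R²·117 − 54²:  R² = (2916 + 11241) / 117 = 121
R = √121 = 11  ⇒  r_B = 11 − 8 = 3

rB=3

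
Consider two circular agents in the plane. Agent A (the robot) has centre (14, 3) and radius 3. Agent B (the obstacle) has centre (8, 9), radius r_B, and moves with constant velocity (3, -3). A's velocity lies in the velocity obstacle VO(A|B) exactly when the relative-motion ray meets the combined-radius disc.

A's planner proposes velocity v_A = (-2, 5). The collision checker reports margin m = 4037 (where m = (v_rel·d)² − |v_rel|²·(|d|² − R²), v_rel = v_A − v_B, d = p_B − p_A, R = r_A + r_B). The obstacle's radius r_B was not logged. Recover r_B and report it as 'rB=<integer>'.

m = 4037
d = (-6, 6);  v_rel = (-5, 8),  |v_rel|² = 89
v_rel×d = (-5)·(6) − (8)·(-6) = 18
since m = R²·89 − 18²:  R² = (324 + 4037) / 89 = 49
R = √49 = 7  ⇒  r_B = 7 − 3 = 4

rB=4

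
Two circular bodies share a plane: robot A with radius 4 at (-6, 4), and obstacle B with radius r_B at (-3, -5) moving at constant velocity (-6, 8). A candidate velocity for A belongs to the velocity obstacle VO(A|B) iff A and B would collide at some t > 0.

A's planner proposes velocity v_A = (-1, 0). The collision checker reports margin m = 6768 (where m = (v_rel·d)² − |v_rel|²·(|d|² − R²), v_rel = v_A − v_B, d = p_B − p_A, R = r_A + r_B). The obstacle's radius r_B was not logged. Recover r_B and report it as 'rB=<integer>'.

m = 6768
d = (3, -9);  v_rel = (5, -8),  |v_rel|² = 89
v_rel×d = (5)·(-9) − (-8)·(3) = -21
since m = R²·89 − (-21)²:  R² = (441 + 6768) / 89 = 81
R = √81 = 9  ⇒  r_B = 9 − 4 = 5

rB=5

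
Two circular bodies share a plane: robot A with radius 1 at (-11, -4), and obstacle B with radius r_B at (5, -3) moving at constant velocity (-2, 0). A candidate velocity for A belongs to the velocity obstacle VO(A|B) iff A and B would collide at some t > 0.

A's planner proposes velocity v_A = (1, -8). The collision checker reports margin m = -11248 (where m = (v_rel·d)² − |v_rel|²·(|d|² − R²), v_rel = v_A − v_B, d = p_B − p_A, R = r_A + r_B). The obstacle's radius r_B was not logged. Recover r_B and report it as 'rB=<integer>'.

m = -11248
d = (16, 1);  v_rel = (3, -8),  |v_rel|² = 73
v_rel×d = (3)·(1) − (-8)·(16) = 131
since m = R²·73 − 131²:  R² = (17161 + -11248) / 73 = 81
R = √81 = 9  ⇒  r_B = 9 − 1 = 8

rB=8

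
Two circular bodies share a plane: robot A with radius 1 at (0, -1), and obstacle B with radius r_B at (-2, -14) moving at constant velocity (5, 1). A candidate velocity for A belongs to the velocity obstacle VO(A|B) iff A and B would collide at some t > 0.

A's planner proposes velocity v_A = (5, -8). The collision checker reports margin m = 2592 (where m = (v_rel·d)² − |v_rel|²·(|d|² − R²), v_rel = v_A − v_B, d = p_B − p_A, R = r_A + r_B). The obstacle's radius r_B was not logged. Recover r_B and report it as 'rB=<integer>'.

m = 2592
d = (-2, -13);  v_rel = (0, -9),  |v_rel|² = 81
v_rel×d = (0)·(-13) − (-9)·(-2) = -18
since m = R²·81 − (-18)²:  R² = (324 + 2592) / 81 = 36
R = √36 = 6  ⇒  r_B = 6 − 1 = 5

rB=5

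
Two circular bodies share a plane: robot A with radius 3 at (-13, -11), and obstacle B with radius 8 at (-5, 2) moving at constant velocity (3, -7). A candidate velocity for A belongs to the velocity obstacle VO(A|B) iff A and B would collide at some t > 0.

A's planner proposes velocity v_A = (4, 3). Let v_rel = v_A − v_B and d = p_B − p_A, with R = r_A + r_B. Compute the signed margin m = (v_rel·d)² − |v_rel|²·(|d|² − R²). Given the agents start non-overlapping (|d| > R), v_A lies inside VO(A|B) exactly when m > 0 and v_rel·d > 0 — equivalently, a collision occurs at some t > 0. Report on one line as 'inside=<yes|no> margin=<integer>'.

d = (8, 13),  |d|² = 233;  R = 3+8 = 11,  c = 233−11² = 112
v_rel = (1, 10),  |v_rel|² = 101;  v_rel·d = (1)·(8) + (10)·(13) = 138
101·t² − 276·t + 112 = 0  ⇒  m = 138² − 101·112 = 7732
m = 7732 > 0,  v_rel·d = 138 > 0  ⇒  inside

inside=yes margin=7732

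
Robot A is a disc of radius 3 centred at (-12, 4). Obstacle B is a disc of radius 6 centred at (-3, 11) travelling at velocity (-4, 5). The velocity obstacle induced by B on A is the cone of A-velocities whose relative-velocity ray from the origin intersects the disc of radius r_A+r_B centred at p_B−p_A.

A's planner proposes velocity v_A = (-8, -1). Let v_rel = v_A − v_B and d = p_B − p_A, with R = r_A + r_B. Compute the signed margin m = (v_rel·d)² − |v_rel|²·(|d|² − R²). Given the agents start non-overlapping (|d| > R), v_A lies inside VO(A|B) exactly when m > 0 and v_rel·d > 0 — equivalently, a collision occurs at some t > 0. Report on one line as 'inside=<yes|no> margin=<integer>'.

d = (9, 7),  |d|² = 130;  R = 3+6 = 9,  c = 130−9² = 49
v_rel = (-4, -6),  |v_rel|² = 52;  v_rel·d = (-4)·(9) + (-6)·(7) = -78
52·t² + 156·t + 49 = 0  ⇒  m = (-78)² − 52·49 = 3536
m = 3536 > 0,  v_rel·d = -78 < 0  ⇒  outside

inside=no margin=3536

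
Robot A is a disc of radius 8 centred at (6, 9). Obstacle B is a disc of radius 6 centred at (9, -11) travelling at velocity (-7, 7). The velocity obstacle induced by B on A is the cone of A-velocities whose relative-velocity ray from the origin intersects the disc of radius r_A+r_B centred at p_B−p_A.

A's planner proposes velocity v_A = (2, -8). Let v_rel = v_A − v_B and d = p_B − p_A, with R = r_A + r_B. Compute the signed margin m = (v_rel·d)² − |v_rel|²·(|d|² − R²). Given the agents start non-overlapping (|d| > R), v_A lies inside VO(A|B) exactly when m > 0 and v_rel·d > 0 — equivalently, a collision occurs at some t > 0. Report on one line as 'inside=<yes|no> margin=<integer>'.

d = (3, -20),  |d|² = 409;  R = 8+6 = 14,  c = 409−14² = 213
v_rel = (9, -15),  |v_rel|² = 306;  v_rel·d = (9)·(3) + (-15)·(-20) = 327
306·t² − 654·t + 213 = 0  ⇒  m = 327² − 306·213 = 41751
m = 41751 > 0,  v_rel·d = 327 > 0  ⇒  inside

inside=yes margin=41751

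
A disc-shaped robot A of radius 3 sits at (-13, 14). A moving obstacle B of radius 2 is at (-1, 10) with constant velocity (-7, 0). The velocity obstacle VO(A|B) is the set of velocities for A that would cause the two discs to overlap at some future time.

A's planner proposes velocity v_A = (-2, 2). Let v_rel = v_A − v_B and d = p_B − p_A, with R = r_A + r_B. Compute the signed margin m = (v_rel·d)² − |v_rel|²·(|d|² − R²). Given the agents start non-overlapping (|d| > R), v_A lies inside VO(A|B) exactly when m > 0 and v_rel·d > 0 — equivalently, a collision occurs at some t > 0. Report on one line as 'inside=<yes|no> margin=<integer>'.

d = (12, -4),  |d|² = 160;  R = 3+2 = 5,  c = 160−5² = 135
v_rel = (5, 2),  |v_rel|² = 29;  v_rel·d = (5)·(12) + (2)·(-4) = 52
29·t² − 104·t + 135 = 0  ⇒  m = 52² − 29·135 = -1211
m = -1211 < 0,  v_rel·d = 52 > 0  ⇒  outside

inside=no margin=-1211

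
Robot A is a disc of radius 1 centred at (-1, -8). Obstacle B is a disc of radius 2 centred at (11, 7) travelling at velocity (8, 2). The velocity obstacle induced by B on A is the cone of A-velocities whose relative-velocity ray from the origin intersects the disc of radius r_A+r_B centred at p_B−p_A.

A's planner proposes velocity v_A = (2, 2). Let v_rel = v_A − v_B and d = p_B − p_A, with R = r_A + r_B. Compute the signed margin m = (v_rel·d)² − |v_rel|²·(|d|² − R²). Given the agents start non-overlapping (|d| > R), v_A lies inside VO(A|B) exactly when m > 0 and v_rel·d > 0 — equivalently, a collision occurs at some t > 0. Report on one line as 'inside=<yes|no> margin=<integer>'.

d = (12, 15),  |d|² = 369;  R = 1+2 = 3,  c = 369−3² = 360
v_rel = (-6, 0),  |v_rel|² = 36;  v_rel·d = (-6)·(12) + (0)·(15) = -72
36·t² + 144·t + 360 = 0  ⇒  m = (-72)² − 36·360 = -7776
m = -7776 < 0,  v_rel·d = -72 < 0  ⇒  outside

inside=no margin=-7776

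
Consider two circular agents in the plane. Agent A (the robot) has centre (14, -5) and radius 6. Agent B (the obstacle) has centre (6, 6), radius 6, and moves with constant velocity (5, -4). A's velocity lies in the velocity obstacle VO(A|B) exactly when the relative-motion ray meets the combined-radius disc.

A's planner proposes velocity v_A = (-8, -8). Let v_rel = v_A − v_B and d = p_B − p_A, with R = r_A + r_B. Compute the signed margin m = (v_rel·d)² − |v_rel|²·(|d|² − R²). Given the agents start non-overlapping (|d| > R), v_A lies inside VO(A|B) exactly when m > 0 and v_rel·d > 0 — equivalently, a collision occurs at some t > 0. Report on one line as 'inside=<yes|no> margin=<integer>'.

d = (-8, 11),  |d|² = 185;  R = 6+6 = 12,  c = 185−12² = 41
v_rel = (-13, -4),  |v_rel|² = 185;  v_rel·d = (-13)·(-8) + (-4)·(11) = 60
185·t² − 120·t + 41 = 0  ⇒  m = 60² − 185·41 = -3985
m = -3985 < 0,  v_rel·d = 60 > 0  ⇒  outside

inside=no margin=-3985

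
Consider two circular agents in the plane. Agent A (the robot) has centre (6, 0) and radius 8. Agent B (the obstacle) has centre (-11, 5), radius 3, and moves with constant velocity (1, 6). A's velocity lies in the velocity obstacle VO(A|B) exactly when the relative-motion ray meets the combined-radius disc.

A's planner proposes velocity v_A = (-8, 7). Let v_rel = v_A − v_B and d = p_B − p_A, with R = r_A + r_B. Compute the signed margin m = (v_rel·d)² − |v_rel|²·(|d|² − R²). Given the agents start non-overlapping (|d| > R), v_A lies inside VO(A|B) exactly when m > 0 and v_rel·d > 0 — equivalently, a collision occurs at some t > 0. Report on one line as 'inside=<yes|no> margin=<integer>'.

d = (-17, 5),  |d|² = 314;  R = 8+3 = 11,  c = 314−11² = 193
v_rel = (-9, 1),  |v_rel|² = 82;  v_rel·d = (-9)·(-17) + (1)·(5) = 158
82·t² − 316·t + 193 = 0  ⇒  m = 158² − 82·193 = 9138
m = 9138 > 0,  v_rel·d = 158 > 0  ⇒  inside

inside=yes margin=9138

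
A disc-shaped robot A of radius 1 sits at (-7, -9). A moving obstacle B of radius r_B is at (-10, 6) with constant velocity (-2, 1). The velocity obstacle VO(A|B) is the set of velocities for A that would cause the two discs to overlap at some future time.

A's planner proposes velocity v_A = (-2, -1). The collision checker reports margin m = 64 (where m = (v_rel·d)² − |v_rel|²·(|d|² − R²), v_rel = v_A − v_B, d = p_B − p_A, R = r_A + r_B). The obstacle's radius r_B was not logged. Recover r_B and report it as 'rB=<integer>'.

m = 64
d = (-3, 15);  v_rel = (0, -2),  |v_rel|² = 4
v_rel×d = (0)·(15) − (-2)·(-3) = -6
since m = R²·4 − (-6)²:  R² = (36 + 64) / 4 = 25
R = √25 = 5  ⇒  r_B = 5 − 1 = 4

rB=4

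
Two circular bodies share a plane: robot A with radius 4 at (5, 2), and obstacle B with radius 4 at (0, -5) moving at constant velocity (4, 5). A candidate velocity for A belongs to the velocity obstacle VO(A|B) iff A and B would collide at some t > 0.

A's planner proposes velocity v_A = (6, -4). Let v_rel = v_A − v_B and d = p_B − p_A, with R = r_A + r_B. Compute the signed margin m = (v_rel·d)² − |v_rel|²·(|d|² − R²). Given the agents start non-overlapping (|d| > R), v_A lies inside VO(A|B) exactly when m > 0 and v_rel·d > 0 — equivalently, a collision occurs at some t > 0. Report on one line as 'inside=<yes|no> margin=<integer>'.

d = (-5, -7),  |d|² = 74;  R = 4+4 = 8,  c = 74−8² = 10
v_rel = (2, -9),  |v_rel|² = 85;  v_rel·d = (2)·(-5) + (-9)·(-7) = 53
85·t² − 106·t + 10 = 0  ⇒  m = 53² − 85·10 = 1959
m = 1959 > 0,  v_rel·d = 53 > 0  ⇒  inside

inside=yes margin=1959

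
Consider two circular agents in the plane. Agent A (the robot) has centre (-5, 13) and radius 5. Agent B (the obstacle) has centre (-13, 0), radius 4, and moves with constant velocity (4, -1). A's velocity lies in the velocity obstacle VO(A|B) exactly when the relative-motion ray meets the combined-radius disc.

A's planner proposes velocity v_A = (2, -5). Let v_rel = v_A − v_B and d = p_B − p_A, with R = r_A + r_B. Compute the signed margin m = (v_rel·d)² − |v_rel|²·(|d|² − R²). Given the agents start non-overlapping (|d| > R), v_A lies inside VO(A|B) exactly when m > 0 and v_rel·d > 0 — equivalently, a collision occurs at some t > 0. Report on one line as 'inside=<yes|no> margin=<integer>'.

d = (-8, -13),  |d|² = 233;  R = 5+4 = 9,  c = 233−9² = 152
v_rel = (-2, -4),  |v_rel|² = 20;  v_rel·d = (-2)·(-8) + (-4)·(-13) = 68
20·t² − 136·t + 152 = 0  ⇒  m = 68² − 20·152 = 1584
m = 1584 > 0,  v_rel·d = 68 > 0  ⇒  inside

inside=yes margin=1584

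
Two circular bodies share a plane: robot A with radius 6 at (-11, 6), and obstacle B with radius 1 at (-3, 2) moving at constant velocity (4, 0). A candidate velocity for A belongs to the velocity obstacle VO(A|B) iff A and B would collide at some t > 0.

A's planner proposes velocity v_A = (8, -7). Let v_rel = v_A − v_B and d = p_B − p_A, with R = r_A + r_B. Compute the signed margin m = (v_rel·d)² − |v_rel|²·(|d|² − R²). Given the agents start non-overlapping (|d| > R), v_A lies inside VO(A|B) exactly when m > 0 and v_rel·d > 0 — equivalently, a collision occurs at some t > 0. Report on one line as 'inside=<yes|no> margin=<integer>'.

d = (8, -4),  |d|² = 80;  R = 6+1 = 7,  c = 80−7² = 31
v_rel = (4, -7),  |v_rel|² = 65;  v_rel·d = (4)·(8) + (-7)·(-4) = 60
65·t² − 120·t + 31 = 0  ⇒  m = 60² − 65·31 = 1585
m = 1585 > 0,  v_rel·d = 60 > 0  ⇒  inside

inside=yes margin=1585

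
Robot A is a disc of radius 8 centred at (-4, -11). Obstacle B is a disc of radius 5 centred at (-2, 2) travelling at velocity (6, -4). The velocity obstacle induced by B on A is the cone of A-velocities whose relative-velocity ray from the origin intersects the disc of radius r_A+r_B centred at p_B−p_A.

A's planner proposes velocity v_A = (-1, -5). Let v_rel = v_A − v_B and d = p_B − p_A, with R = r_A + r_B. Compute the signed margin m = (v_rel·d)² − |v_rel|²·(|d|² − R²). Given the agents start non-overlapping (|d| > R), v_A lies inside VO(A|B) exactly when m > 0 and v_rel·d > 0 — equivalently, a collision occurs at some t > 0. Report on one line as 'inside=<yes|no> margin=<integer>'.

d = (2, 13),  |d|² = 173;  R = 8+5 = 13,  c = 173−13² = 4
v_rel = (-7, -1),  |v_rel|² = 50;  v_rel·d = (-7)·(2) + (-1)·(13) = -27
50·t² + 54·t + 4 = 0  ⇒  m = (-27)² − 50·4 = 529
m = 529 > 0,  v_rel·d = -27 < 0  ⇒  outside

inside=no margin=529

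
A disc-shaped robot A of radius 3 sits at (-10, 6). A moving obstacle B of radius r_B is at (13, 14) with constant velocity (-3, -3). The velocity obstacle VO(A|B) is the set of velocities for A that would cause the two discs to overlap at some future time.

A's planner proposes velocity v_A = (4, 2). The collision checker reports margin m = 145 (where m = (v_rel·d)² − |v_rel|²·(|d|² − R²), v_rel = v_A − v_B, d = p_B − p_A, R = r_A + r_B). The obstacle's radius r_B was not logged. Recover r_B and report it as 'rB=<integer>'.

m = 145
d = (23, 8);  v_rel = (7, 5),  |v_rel|² = 74
v_rel×d = (7)·(8) − (5)·(23) = -59
since m = R²·74 − (-59)²:  R² = (3481 + 145) / 74 = 49
R = √49 = 7  ⇒  r_B = 7 − 3 = 4

rB=4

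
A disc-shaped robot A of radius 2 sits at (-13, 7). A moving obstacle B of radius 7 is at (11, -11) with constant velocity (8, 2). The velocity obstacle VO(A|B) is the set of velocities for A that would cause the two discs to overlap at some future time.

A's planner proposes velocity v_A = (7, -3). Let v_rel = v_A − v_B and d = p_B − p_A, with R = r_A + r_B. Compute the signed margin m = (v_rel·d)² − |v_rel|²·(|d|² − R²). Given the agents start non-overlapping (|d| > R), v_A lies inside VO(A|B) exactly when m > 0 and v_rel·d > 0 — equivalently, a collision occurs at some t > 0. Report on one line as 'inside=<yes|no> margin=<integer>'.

d = (24, -18),  |d|² = 900;  R = 2+7 = 9,  c = 900−9² = 819
v_rel = (-1, -5),  |v_rel|² = 26;  v_rel·d = (-1)·(24) + (-5)·(-18) = 66
26·t² − 132·t + 819 = 0  ⇒  m = 66² − 26·819 = -16938
m = -16938 < 0,  v_rel·d = 66 > 0  ⇒  outside

inside=no margin=-16938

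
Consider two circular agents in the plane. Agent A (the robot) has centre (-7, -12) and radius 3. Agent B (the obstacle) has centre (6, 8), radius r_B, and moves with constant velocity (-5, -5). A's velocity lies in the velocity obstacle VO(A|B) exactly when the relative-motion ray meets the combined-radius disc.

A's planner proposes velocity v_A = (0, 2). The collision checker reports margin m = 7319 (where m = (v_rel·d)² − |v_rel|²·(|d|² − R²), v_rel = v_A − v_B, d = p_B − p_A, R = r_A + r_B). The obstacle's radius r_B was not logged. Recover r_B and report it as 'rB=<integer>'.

m = 7319
d = (13, 20);  v_rel = (5, 7),  |v_rel|² = 74
v_rel×d = (5)·(20) − (7)·(13) = 9
since m = R²·74 − 9²:  R² = (81 + 7319) / 74 = 100
R = √100 = 10  ⇒  r_B = 10 − 3 = 7

rB=7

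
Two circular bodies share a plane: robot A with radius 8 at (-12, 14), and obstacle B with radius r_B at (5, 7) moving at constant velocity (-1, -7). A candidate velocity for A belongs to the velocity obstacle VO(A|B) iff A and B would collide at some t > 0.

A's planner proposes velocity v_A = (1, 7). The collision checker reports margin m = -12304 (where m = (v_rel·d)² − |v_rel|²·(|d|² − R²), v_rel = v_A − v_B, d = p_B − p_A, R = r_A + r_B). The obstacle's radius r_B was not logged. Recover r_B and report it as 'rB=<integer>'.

m = -12304
d = (17, -7);  v_rel = (2, 14),  |v_rel|² = 200
v_rel×d = (2)·(-7) − (14)·(17) = -252
since m = R²·200 − (-252)²:  R² = (63504 + -12304) / 200 = 256
R = √256 = 16  ⇒  r_B = 16 − 8 = 8

rB=8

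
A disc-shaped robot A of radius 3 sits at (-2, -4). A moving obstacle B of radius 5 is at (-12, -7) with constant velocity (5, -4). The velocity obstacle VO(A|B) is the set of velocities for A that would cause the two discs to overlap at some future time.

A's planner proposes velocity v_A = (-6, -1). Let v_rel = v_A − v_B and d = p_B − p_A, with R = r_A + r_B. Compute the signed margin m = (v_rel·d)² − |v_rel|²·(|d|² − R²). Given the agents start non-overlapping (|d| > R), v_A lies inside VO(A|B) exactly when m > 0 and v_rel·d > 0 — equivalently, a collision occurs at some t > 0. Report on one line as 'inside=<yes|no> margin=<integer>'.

d = (-10, -3),  |d|² = 109;  R = 3+5 = 8,  c = 109−8² = 45
v_rel = (-11, 3),  |v_rel|² = 130;  v_rel·d = (-11)·(-10) + (3)·(-3) = 101
130·t² − 202·t + 45 = 0  ⇒  m = 101² − 130·45 = 4351
m = 4351 > 0,  v_rel·d = 101 > 0  ⇒  inside

inside=yes margin=4351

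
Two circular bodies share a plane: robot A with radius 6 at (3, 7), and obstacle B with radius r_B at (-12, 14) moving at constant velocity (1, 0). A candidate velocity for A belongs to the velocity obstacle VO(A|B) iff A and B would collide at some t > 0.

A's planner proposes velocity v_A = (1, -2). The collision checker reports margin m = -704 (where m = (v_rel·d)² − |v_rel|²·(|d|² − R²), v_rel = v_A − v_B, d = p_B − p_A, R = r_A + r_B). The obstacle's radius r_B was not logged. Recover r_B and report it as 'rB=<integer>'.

m = -704
d = (-15, 7);  v_rel = (0, -2),  |v_rel|² = 4
v_rel×d = (0)·(7) − (-2)·(-15) = -30
since m = R²·4 − (-30)²:  R² = (900 + -704) / 4 = 49
R = √49 = 7  ⇒  r_B = 7 − 6 = 1

rB=1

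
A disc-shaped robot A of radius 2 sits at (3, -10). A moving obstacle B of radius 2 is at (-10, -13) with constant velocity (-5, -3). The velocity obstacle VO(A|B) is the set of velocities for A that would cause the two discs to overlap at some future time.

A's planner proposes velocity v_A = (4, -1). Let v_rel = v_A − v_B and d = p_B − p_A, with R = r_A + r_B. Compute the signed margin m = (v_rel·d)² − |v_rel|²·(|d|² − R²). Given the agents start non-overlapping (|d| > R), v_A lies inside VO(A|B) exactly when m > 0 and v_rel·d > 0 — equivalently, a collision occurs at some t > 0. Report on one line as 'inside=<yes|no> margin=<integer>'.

d = (-13, -3),  |d|² = 178;  R = 2+2 = 4,  c = 178−4² = 162
v_rel = (9, 2),  |v_rel|² = 85;  v_rel·d = (9)·(-13) + (2)·(-3) = -123
85·t² + 246·t + 162 = 0  ⇒  m = (-123)² − 85·162 = 1359
m = 1359 > 0,  v_rel·d = -123 < 0  ⇒  outside

inside=no margin=1359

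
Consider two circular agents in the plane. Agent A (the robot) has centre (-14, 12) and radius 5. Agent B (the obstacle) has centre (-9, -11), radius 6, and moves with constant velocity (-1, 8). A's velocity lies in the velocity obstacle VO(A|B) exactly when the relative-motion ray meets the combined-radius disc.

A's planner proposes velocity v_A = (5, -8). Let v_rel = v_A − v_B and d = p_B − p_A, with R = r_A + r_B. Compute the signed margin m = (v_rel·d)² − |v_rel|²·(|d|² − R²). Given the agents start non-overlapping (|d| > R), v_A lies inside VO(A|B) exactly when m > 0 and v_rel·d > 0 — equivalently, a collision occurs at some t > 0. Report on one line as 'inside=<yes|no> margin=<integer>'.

d = (5, -23),  |d|² = 554;  R = 5+6 = 11,  c = 554−11² = 433
v_rel = (6, -16),  |v_rel|² = 292;  v_rel·d = (6)·(5) + (-16)·(-23) = 398
292·t² − 796·t + 433 = 0  ⇒  m = 398² − 292·433 = 31968
m = 31968 > 0,  v_rel·d = 398 > 0  ⇒  inside

inside=yes margin=31968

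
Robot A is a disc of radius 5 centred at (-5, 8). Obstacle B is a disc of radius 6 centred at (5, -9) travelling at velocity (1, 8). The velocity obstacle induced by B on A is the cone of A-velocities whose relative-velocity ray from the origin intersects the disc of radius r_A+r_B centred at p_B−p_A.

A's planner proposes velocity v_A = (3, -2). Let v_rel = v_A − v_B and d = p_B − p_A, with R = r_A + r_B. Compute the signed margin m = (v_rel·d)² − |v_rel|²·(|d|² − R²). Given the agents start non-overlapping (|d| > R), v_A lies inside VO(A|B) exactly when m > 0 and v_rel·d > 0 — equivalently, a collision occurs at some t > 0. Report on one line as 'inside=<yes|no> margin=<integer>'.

d = (10, -17),  |d|² = 389;  R = 5+6 = 11,  c = 389−11² = 268
v_rel = (2, -10),  |v_rel|² = 104;  v_rel·d = (2)·(10) + (-10)·(-17) = 190
104·t² − 380·t + 268 = 0  ⇒  m = 190² − 104·268 = 8228
m = 8228 > 0,  v_rel·d = 190 > 0  ⇒  inside

inside=yes margin=8228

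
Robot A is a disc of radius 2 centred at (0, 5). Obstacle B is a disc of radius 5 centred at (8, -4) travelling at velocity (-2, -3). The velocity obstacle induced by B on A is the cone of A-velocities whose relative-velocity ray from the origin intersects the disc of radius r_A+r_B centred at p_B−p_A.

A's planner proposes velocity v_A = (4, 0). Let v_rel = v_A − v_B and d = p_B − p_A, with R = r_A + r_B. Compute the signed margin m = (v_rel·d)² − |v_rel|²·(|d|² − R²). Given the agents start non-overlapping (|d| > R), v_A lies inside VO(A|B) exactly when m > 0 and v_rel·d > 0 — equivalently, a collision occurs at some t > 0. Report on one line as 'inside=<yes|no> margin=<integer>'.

d = (8, -9),  |d|² = 145;  R = 2+5 = 7,  c = 145−7² = 96
v_rel = (6, 3),  |v_rel|² = 45;  v_rel·d = (6)·(8) + (3)·(-9) = 21
45·t² − 42·t + 96 = 0  ⇒  m = 21² − 45·96 = -3879
m = -3879 < 0,  v_rel·d = 21 > 0  ⇒  outside

inside=no margin=-3879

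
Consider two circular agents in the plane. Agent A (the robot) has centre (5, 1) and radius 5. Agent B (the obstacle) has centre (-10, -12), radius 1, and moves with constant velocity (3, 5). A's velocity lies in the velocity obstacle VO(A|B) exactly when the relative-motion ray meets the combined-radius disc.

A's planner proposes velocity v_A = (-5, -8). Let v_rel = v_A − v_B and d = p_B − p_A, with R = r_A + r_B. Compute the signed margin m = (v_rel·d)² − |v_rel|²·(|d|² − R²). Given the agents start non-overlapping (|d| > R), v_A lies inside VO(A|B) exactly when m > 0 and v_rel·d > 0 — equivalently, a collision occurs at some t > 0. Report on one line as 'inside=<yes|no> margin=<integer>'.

d = (-15, -13),  |d|² = 394;  R = 5+1 = 6,  c = 394−6² = 358
v_rel = (-8, -13),  |v_rel|² = 233;  v_rel·d = (-8)·(-15) + (-13)·(-13) = 289
233·t² − 578·t + 358 = 0  ⇒  m = 289² − 233·358 = 107
m = 107 > 0,  v_rel·d = 289 > 0  ⇒  inside

inside=yes margin=107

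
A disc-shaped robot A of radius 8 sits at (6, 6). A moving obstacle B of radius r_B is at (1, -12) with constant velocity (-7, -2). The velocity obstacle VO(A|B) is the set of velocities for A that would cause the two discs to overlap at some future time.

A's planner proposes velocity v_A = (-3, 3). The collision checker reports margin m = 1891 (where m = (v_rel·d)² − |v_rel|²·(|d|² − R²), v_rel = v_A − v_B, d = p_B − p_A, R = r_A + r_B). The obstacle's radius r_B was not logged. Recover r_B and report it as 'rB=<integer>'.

m = 1891
d = (-5, -18);  v_rel = (4, 5),  |v_rel|² = 41
v_rel×d = (4)·(-18) − (5)·(-5) = -47
since m = R²·41 − (-47)²:  R² = (2209 + 1891) / 41 = 100
R = √100 = 10  ⇒  r_B = 10 − 8 = 2

rB=2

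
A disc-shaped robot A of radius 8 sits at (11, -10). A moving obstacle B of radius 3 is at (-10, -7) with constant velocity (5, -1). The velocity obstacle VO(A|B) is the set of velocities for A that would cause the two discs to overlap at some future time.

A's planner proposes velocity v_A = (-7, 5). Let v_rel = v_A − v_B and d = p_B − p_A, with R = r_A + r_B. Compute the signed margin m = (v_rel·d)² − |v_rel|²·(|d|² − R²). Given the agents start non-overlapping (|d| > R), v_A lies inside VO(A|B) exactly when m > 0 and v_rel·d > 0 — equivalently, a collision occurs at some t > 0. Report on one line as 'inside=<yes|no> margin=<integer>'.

d = (-21, 3),  |d|² = 450;  R = 8+3 = 11,  c = 450−11² = 329
v_rel = (-12, 6),  |v_rel|² = 180;  v_rel·d = (-12)·(-21) + (6)·(3) = 270
180·t² − 540·t + 329 = 0  ⇒  m = 270² − 180·329 = 13680
m = 13680 > 0,  v_rel·d = 270 > 0  ⇒  inside

inside=yes margin=13680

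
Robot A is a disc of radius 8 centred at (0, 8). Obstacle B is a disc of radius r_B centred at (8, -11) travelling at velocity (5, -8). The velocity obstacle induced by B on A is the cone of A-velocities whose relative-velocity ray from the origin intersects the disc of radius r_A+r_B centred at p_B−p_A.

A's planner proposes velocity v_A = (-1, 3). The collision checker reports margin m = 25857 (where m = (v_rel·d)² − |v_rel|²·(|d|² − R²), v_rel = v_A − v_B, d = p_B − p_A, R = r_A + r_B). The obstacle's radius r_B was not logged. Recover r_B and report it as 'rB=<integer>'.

m = 25857
d = (8, -19);  v_rel = (-6, 11),  |v_rel|² = 157
v_rel×d = (-6)·(-19) − (11)·(8) = 26
since m = R²·157 − 26²:  R² = (676 + 25857) / 157 = 169
R = √169 = 13  ⇒  r_B = 13 − 8 = 5

rB=5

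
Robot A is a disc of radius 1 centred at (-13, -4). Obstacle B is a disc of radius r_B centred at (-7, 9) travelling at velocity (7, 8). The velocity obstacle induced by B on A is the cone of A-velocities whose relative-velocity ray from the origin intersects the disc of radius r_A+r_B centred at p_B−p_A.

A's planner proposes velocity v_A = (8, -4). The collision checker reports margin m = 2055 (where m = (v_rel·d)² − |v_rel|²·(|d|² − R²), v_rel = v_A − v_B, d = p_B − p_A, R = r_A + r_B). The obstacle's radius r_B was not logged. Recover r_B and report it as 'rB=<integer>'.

m = 2055
d = (6, 13);  v_rel = (1, -12),  |v_rel|² = 145
v_rel×d = (1)·(13) − (-12)·(6) = 85
since m = R²·145 − 85²:  R² = (7225 + 2055) / 145 = 64
R = √64 = 8  ⇒  r_B = 8 − 1 = 7

rB=7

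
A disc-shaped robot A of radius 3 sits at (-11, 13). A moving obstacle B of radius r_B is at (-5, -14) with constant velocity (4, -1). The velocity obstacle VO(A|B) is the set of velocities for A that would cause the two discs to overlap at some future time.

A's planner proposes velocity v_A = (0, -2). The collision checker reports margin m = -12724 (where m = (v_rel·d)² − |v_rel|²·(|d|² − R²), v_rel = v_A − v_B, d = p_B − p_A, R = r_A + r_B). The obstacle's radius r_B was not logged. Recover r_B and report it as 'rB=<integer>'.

m = -12724
d = (6, -27);  v_rel = (-4, -1),  |v_rel|² = 17
v_rel×d = (-4)·(-27) − (-1)·(6) = 114
since m = R²·17 − 114²:  R² = (12996 + -12724) / 17 = 16
R = √16 = 4  ⇒  r_B = 4 − 3 = 1

rB=1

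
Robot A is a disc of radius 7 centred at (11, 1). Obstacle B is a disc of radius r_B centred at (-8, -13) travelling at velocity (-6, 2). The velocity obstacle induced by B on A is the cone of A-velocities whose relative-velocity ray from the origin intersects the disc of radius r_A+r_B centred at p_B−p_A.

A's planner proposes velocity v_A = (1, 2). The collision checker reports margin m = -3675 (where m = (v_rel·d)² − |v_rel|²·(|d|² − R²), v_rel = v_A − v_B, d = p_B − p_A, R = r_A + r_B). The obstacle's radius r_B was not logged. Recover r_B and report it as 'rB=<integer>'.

m = -3675
d = (-19, -14);  v_rel = (7, 0),  |v_rel|² = 49
v_rel×d = (7)·(-14) − (0)·(-19) = -98
since m = R²·49 − (-98)²:  R² = (9604 + -3675) / 49 = 121
R = √121 = 11  ⇒  r_B = 11 − 7 = 4

rB=4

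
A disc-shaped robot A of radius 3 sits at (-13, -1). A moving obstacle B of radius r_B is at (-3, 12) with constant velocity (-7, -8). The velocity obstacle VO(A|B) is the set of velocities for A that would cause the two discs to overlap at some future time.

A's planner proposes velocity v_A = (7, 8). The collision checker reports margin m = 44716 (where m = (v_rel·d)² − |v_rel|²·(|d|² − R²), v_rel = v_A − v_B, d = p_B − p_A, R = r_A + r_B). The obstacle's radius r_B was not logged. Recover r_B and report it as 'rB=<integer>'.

m = 44716
d = (10, 13);  v_rel = (14, 16),  |v_rel|² = 452
v_rel×d = (14)·(13) − (16)·(10) = 22
since m = R²·452 − 22²:  R² = (484 + 44716) / 452 = 100
R = √100 = 10  ⇒  r_B = 10 − 3 = 7

rB=7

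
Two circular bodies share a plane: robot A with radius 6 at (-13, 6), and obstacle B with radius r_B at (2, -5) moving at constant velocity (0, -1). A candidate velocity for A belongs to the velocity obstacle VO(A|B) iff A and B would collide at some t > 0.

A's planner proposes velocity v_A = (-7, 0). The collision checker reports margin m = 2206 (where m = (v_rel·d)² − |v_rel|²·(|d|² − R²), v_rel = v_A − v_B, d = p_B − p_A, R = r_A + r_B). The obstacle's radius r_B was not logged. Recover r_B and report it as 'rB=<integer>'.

m = 2206
d = (15, -11);  v_rel = (-7, 1),  |v_rel|² = 50
v_rel×d = (-7)·(-11) − (1)·(15) = 62
since m = R²·50 − 62²:  R² = (3844 + 2206) / 50 = 121
R = √121 = 11  ⇒  r_B = 11 − 6 = 5

rB=5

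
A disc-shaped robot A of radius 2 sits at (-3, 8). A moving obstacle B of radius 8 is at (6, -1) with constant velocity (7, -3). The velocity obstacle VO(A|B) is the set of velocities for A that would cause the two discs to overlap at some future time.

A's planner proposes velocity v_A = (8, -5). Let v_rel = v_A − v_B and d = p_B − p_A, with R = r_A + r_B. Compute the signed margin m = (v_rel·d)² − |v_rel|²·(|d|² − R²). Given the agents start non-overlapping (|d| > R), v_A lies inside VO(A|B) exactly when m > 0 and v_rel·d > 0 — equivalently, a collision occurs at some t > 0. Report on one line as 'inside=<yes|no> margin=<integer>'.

d = (9, -9),  |d|² = 162;  R = 2+8 = 10,  c = 162−10² = 62
v_rel = (1, -2),  |v_rel|² = 5;  v_rel·d = (1)·(9) + (-2)·(-9) = 27
5·t² − 54·t + 62 = 0  ⇒  m = 27² − 5·62 = 419
m = 419 > 0,  v_rel·d = 27 > 0  ⇒  inside

inside=yes margin=419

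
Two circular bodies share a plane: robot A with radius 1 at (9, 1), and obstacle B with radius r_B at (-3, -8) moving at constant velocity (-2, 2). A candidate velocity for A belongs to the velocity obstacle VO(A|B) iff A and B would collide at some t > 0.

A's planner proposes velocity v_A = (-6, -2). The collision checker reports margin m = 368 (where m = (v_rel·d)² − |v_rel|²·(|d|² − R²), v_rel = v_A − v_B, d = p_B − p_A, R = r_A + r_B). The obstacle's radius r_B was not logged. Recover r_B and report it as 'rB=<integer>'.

m = 368
d = (-12, -9);  v_rel = (-4, -4),  |v_rel|² = 32
v_rel×d = (-4)·(-9) − (-4)·(-12) = -12
since m = R²·32 − (-12)²:  R² = (144 + 368) / 32 = 16
R = √16 = 4  ⇒  r_B = 4 − 1 = 3

rB=3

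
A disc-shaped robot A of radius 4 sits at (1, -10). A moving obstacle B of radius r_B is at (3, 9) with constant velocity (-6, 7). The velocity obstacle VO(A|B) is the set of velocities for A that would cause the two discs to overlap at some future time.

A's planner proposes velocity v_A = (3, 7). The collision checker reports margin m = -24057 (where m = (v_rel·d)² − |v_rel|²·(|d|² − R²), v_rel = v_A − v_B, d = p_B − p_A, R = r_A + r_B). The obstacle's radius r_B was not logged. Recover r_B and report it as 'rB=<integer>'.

m = -24057
d = (2, 19);  v_rel = (9, 0),  |v_rel|² = 81
v_rel×d = (9)·(19) − (0)·(2) = 171
since m = R²·81 − 171²:  R² = (29241 + -24057) / 81 = 64
R = √64 = 8  ⇒  r_B = 8 − 4 = 4

rB=4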